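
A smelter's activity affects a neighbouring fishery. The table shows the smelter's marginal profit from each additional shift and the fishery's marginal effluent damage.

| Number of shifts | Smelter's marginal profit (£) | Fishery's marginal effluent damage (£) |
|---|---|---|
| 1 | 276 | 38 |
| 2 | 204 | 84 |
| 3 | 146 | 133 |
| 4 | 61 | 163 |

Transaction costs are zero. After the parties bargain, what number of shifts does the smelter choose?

Bargaining reaches the level where marginal profit last exceeds marginal effluent damage.
That holds through level 3 (146 ≥ 133) but not at 4 (61 < 163).

3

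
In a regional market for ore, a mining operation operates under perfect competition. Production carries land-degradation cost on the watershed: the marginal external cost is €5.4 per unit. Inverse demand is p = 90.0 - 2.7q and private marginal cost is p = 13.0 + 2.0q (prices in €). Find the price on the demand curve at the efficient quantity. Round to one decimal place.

P = €48.9

Social marginal cost = private MC + MEC = 18.4 + 2.0q.
Set SMC = demand: 18.4 + 2.0q = 90.0 - 2.7q → q* = 15.2340.
Consumer price on the demand curve at q*: 90.0 − 2.7×15.2340 = 48.8682.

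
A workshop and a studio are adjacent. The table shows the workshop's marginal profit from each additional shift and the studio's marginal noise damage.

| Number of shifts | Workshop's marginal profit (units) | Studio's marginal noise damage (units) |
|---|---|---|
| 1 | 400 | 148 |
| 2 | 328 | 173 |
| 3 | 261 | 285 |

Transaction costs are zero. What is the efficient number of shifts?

2

Bargaining reaches the level where marginal profit last exceeds marginal noise damage.
That holds through level 2 (328 ≥ 173) but not at 3 (261 < 285).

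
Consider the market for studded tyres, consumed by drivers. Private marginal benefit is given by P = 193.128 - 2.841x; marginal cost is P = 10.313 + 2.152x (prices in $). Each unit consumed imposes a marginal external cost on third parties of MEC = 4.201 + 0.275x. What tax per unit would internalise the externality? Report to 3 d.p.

tax = $13.525 per unit

Social marginal benefit = demand − MEC = 188.927 - 3.116x.
Set SMB = MC: 188.927 - 3.116x = 10.313 + 2.152x → x* = 33.9055.
The Pigouvian tax equals MEC at x*: 4.201 + 0.275×33.9055 = 13.5250.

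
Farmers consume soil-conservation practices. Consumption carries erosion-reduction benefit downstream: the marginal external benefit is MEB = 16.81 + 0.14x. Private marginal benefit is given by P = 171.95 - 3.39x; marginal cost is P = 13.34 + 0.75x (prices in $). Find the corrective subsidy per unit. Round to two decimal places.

subsidy = $22.95 per unit

Social marginal benefit = demand + MEB = 188.76 - 3.25x.
Set SMB = MC: 188.76 - 3.25x = 13.34 + 0.75x → x* = 43.8550.
The Pigouvian subsidy equals MEB at x*: 16.81 + 0.14×43.8550 = 22.9497.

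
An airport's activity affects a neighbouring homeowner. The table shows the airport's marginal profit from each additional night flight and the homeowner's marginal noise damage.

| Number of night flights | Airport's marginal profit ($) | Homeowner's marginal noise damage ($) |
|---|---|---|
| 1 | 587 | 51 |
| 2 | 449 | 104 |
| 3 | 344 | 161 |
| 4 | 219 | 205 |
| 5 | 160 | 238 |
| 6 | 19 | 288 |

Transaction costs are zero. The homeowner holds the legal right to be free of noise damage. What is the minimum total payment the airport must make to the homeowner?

Efficient level: marginal profit ≥ marginal noise damage through level 4, so k* = 4.
With the homeowner holding the right, the airport must at least compensate total damage at k*: 51 + 104 + 161 + 205 = 521.

$521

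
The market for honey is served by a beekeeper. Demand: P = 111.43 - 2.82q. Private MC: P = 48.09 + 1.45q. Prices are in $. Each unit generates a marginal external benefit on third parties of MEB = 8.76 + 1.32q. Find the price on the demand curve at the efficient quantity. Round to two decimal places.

Social marginal cost = private MC − MEB = 39.33 + 0.13q.
Set SMC = demand: 39.33 + 0.13q = 111.43 - 2.82q → q* = 24.4407.
Consumer price on the demand curve at q*: 111.43 − 2.82×24.4407 = 42.5072.

P = $42.51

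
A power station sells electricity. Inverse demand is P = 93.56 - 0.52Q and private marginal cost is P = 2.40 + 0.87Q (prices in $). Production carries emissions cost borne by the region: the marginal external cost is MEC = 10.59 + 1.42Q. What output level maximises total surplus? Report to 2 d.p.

Social marginal cost = private MC + MEC = 12.99 + 2.29Q.
Set SMC = demand: 12.99 + 2.29Q = 93.56 - 0.52Q → Q* = 28.6726.

Q* = 28.67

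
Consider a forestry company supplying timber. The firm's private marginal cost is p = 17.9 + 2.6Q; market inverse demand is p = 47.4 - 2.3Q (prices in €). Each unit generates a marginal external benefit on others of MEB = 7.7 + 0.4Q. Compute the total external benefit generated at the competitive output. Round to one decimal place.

€53.6

Market equilibrium (private): 17.9 + 2.6Q = 47.4 - 2.3Q → Q_m = 6.0204.
Total external benefit = ∫₀^{Q_m} (7.7 + 0.4Q) dQ = 7.7×6.0204 + ½×0.4×6.0204² = 53.6061.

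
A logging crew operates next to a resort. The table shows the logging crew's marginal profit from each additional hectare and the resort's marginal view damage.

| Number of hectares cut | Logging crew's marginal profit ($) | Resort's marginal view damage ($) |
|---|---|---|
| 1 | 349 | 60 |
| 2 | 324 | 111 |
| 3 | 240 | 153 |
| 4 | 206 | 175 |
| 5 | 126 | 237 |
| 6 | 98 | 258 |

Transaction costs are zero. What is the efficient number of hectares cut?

Bargaining reaches the level where marginal profit last exceeds marginal view damage.
That holds through level 4 (206 ≥ 175) but not at 5 (126 < 237).

4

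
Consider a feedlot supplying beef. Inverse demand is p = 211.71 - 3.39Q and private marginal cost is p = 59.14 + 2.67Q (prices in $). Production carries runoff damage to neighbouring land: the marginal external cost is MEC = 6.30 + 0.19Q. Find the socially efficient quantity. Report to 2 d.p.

Q* = 23.40

Social marginal cost = private MC + MEC = 65.44 + 2.86Q.
Set SMC = demand: 65.44 + 2.86Q = 211.71 - 3.39Q → Q* = 23.4032.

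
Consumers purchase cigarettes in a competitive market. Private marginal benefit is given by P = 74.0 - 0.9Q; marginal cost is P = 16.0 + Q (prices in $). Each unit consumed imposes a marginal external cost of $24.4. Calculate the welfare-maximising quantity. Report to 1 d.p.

Q* = 17.7

Social marginal benefit = demand − MEC = 49.6 - 0.9Q.
Set SMB = MC: 49.6 - 0.9Q = 16.0 + Q → Q* = 17.6842.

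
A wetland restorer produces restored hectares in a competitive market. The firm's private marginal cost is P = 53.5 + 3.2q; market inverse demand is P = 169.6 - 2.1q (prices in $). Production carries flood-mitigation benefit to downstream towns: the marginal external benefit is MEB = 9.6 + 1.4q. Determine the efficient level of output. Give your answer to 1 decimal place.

Social marginal cost = private MC − MEB = 43.9 + 1.8q.
Set SMC = demand: 43.9 + 1.8q = 169.6 - 2.1q → q* = 32.2308.

q* = 32.2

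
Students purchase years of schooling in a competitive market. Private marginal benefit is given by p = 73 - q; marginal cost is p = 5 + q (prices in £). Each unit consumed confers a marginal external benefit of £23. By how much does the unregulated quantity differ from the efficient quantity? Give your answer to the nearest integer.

12 units

Market equilibrium (private): 5 + q = 73 - q → q_m = 34.0000.
Social marginal benefit = demand + MEB = 96 - q.
Set SMB = MC: 96 - q = 5 + q → q* = 45.5000.
Gap = |34.0000 − 45.5000| = 11.5000.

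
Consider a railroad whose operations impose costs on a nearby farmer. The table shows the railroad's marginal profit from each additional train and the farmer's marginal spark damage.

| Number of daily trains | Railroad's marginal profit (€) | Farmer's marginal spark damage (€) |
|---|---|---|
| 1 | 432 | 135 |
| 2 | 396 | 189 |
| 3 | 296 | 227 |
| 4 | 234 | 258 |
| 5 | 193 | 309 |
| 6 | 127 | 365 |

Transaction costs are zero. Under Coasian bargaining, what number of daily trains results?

Bargaining reaches the level where marginal profit last exceeds marginal spark damage.
That holds through level 3 (296 ≥ 227) but not at 4 (234 < 258).

3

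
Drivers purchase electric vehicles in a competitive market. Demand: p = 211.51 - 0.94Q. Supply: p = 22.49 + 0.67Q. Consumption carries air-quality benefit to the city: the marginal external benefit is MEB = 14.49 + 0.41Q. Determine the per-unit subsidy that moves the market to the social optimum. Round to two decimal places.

subsidy = 84.02 per unit

Social marginal benefit = demand + MEB = 226.00 - 0.53Q.
Set SMB = MC: 226.00 - 0.53Q = 22.49 + 0.67Q → Q* = 169.5917.
The Pigouvian subsidy equals MEB at Q*: 14.49 + 0.41×169.5917 = 84.0226.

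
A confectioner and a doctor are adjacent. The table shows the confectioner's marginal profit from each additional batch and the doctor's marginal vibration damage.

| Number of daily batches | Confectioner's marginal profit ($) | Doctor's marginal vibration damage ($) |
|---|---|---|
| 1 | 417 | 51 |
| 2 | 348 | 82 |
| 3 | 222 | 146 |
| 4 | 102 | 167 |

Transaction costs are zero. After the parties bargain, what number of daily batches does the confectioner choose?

Bargaining reaches the level where marginal profit last exceeds marginal vibration damage.
That holds through level 3 (222 ≥ 146) but not at 4 (102 < 167).

3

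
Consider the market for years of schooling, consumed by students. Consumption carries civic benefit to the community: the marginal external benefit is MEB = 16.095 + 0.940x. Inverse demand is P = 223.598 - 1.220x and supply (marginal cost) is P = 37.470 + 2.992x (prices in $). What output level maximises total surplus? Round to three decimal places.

Social marginal benefit = demand + MEB = 239.693 - 0.280x.
Set SMB = MC: 239.693 - 0.280x = 37.470 + 2.992x → x* = 61.8041.

x* = 61.804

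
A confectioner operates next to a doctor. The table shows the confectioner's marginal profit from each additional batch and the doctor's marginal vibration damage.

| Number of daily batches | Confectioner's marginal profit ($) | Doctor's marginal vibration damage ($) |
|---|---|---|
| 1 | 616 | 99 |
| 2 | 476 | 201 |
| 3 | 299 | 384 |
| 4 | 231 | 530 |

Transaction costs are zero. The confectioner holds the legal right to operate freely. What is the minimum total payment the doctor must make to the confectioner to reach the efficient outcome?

Left alone the confectioner would choose level 4 (marginal profit stays positive).
Efficient level: k* = 2 (marginal profit ≥ marginal vibration damage through 2).
The doctor must at least cover the confectioner's forgone profit from cutting 4→2: 299 + 231 = 530.

$530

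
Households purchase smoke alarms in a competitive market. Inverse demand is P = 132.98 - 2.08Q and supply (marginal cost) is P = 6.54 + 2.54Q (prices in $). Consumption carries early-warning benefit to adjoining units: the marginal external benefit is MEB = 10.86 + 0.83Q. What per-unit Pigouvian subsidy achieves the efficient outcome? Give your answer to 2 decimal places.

subsidy = $40.93 per unit

Social marginal benefit = demand + MEB = 143.84 - 1.25Q.
Set SMB = MC: 143.84 - 1.25Q = 6.54 + 2.54Q → Q* = 36.2269.
The Pigouvian subsidy equals MEB at Q*: 10.86 + 0.83×36.2269 = 40.9283.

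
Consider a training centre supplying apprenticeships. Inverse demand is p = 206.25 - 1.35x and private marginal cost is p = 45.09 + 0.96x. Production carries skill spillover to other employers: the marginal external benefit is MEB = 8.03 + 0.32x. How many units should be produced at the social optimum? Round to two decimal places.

x* = 85.02

Social marginal cost = private MC − MEB = 37.06 + 0.64x.
Set SMC = demand: 37.06 + 0.64x = 206.25 - 1.35x → x* = 85.0201.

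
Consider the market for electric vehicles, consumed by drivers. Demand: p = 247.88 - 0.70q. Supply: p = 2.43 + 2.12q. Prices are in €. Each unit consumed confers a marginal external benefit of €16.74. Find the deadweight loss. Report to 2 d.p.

Market equilibrium (private): 2.43 + 2.12q = 247.88 - 0.70q → q_m = 87.0390.
Social marginal benefit = demand + MEB = 264.62 - 0.70q.
Set SMB = MC: 264.62 - 0.70q = 2.43 + 2.12q → q* = 92.9752.
Height of the DWL triangle at q_m is SMB(q_m) − MC(q_m) = MEB(q_m) = 16.7400.
DWL = ½ × 5.9362 × 16.7400 = 49.6860.

DWL = €49.69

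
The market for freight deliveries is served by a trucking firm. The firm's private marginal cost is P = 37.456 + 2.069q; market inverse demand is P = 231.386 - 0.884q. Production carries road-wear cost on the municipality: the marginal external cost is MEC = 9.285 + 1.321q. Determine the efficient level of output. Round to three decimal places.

Social marginal cost = private MC + MEC = 46.741 + 3.390q.
Set SMC = demand: 46.741 + 3.390q = 231.386 - 0.884q → q* = 43.2019.

q* = 43.202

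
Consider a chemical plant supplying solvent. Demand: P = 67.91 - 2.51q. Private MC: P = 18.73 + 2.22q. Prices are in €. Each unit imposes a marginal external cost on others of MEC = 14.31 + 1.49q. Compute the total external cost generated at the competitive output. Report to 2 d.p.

Market equilibrium (private): 18.73 + 2.22q = 67.91 - 2.51q → q_m = 10.3975.
Total external cost = ∫₀^{q_m} (14.31 + 1.49q) dq = 14.31×10.3975 + ½×1.49×10.3975² = 229.3287.

€229.33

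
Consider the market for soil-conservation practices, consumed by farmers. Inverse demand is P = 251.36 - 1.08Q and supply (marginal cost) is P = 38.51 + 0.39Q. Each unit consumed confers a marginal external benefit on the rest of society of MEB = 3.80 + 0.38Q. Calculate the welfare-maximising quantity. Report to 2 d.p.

Q* = 198.76

Social marginal benefit = demand + MEB = 255.16 - 0.70Q.
Set SMB = MC: 255.16 - 0.70Q = 38.51 + 0.39Q → Q* = 198.7615.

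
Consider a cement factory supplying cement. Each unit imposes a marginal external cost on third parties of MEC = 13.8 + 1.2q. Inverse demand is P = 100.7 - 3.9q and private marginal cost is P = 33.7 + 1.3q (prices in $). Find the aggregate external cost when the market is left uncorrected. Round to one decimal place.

$277.4

Market equilibrium (private): 33.7 + 1.3q = 100.7 - 3.9q → q_m = 12.8846.
Total external cost = ∫₀^{q_m} (13.8 + 1.2q) dq = 13.8×12.8846 + ½×1.2×12.8846² = 277.4152.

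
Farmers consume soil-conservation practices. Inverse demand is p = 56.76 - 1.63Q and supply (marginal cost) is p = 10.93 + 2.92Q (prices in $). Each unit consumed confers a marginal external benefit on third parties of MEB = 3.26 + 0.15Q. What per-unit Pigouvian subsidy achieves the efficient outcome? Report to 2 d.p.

subsidy = $4.93 per unit

Social marginal benefit = demand + MEB = 60.02 - 1.48Q.
Set SMB = MC: 60.02 - 1.48Q = 10.93 + 2.92Q → Q* = 11.1568.
The Pigouvian subsidy equals MEB at Q*: 3.26 + 0.15×11.1568 = 4.9335.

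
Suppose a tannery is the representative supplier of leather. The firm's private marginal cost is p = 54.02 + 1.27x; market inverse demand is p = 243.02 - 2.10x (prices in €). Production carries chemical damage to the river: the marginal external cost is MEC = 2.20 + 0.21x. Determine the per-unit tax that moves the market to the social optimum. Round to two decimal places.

tax = €13.16 per unit

Social marginal cost = private MC + MEC = 56.22 + 1.48x.
Set SMC = demand: 56.22 + 1.48x = 243.02 - 2.10x → x* = 52.1788.
The Pigouvian tax equals MEC at x*: 2.20 + 0.21×52.1788 = 13.1575.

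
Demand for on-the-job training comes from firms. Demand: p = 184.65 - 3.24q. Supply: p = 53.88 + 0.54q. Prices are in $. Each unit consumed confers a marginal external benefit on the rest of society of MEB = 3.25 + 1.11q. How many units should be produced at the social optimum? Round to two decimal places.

q* = 50.19

Social marginal benefit = demand + MEB = 187.90 - 2.13q.
Set SMB = MC: 187.90 - 2.13q = 53.88 + 0.54q → q* = 50.1948.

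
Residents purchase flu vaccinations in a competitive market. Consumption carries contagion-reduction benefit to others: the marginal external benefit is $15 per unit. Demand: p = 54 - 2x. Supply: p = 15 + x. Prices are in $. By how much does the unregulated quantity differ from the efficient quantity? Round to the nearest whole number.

Market equilibrium (private): 15 + x = 54 - 2x → x_m = 13.0000.
Social marginal benefit = demand + MEB = 69 - 2x.
Set SMB = MC: 69 - 2x = 15 + x → x* = 18.0000.
Gap = |13.0000 − 18.0000| = 5.0000.

5 units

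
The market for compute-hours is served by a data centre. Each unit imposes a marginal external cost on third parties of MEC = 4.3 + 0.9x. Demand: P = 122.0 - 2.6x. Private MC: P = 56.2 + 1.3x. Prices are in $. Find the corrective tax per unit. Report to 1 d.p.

Social marginal cost = private MC + MEC = 60.5 + 2.2x.
Set SMC = demand: 60.5 + 2.2x = 122.0 - 2.6x → x* = 12.8125.
The Pigouvian tax equals MEC at x*: 4.3 + 0.9×12.8125 = 15.8313.

tax = $15.8 per unit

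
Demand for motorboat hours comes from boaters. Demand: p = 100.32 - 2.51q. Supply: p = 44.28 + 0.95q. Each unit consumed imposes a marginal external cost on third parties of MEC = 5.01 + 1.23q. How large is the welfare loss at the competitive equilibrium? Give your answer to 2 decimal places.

DWL = 66.27

Market equilibrium (private): 44.28 + 0.95q = 100.32 - 2.51q → q_m = 16.1965.
Social marginal benefit = demand − MEC = 95.31 - 3.74q.
Set SMB = MC: 95.31 - 3.74q = 44.28 + 0.95q → q* = 10.8806.
The welfare-loss triangle has base |q_m − q*| and height MEC(q_m) (the vertical gap between SMB and MC is zero at q* and MEC at q_m).
DWL = ½ × 5.3159 × 24.9317 = 66.2672.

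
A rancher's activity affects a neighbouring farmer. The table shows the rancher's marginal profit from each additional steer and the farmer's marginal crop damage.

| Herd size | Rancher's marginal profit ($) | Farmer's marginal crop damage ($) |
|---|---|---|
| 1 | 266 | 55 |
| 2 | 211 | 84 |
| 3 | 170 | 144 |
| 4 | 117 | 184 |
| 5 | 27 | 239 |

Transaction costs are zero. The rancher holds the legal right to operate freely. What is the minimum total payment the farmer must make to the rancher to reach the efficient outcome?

$144

Left alone the rancher would choose level 5 (marginal profit stays positive).
Efficient level: k* = 3 (marginal profit ≥ marginal crop damage through 3).
The farmer must at least cover the rancher's forgone profit from cutting 5→3: 117 + 27 = 144.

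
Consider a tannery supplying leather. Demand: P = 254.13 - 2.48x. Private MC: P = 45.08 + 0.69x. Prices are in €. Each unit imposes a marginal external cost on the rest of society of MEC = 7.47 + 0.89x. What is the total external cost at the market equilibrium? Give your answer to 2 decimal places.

Market equilibrium (private): 45.08 + 0.69x = 254.13 - 2.48x → x_m = 65.9464.
Total external cost = ∫₀^{x_m} (7.47 + 0.89x) dx = 7.47×65.9464 + ½×0.89×65.9464² = 2427.8924.

€2427.89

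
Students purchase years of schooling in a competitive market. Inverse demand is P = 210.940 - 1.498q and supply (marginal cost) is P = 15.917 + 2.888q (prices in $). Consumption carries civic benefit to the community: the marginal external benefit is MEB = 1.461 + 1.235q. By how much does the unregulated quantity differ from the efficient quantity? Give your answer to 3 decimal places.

17.891 units

Market equilibrium (private): 15.917 + 2.888q = 210.940 - 1.498q → q_m = 44.4649.
Social marginal benefit = demand + MEB = 212.401 - 0.263q.
Set SMB = MC: 212.401 - 0.263q = 15.917 + 2.888q → q* = 62.3561.
Gap = |44.4649 − 62.3561| = 17.8912.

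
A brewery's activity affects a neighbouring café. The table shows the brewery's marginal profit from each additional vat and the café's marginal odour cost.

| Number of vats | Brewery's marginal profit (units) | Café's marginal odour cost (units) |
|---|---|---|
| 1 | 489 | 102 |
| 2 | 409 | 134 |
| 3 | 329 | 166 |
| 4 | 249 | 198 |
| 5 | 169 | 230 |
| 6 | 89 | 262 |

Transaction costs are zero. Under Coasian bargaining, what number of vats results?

4

Bargaining reaches the level where marginal profit last exceeds marginal odour cost.
That holds through level 4 (249 ≥ 198) but not at 5 (169 < 230).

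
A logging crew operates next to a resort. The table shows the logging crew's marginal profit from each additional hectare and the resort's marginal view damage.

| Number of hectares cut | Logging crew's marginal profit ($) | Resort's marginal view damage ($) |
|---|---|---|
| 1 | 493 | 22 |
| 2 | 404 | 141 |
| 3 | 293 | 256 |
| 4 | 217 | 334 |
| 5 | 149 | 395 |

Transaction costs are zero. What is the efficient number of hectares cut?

Bargaining reaches the level where marginal profit last exceeds marginal view damage.
That holds through level 3 (293 ≥ 256) but not at 4 (217 < 334).

3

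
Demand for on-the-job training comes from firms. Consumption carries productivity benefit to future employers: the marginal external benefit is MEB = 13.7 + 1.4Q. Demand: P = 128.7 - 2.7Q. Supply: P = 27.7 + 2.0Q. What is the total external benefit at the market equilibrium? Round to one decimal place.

617.7

Market equilibrium (private): 27.7 + 2.0Q = 128.7 - 2.7Q → Q_m = 21.4894.
Total external benefit = ∫₀^{Q_m} (13.7 + 1.4Q) dQ = 13.7×21.4894 + ½×1.4×21.4894² = 617.6608.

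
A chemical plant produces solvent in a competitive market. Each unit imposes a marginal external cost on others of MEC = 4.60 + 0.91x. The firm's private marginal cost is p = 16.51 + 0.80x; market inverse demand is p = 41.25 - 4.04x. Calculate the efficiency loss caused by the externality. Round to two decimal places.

Market equilibrium (private): 16.51 + 0.80x = 41.25 - 4.04x → x_m = 5.1116.
Social marginal cost = private MC + MEC = 21.11 + 1.71x.
Set SMC = demand: 21.11 + 1.71x = 41.25 - 4.04x → x* = 3.5026.
Height of the DWL triangle at x_m is SMC(x_m) − demand(x_m) = MEC(x_m) = 9.2515.
DWL = ½ × 1.6090 × 9.2515 = 7.4428.

DWL = 7.44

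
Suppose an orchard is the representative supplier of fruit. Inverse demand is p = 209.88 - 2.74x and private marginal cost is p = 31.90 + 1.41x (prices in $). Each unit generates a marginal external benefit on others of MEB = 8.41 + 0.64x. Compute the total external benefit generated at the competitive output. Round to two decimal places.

Market equilibrium (private): 31.90 + 1.41x = 209.88 - 2.74x → x_m = 42.8867.
Total external benefit = ∫₀^{x_m} (8.41 + 0.64x) dx = 8.41×42.8867 + ½×0.64×42.8867² = 949.2432.

$949.24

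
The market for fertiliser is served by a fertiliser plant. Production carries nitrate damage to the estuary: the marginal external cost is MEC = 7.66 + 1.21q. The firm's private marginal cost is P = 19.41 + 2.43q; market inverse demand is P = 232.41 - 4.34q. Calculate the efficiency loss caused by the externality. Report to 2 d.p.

Market equilibrium (private): 19.41 + 2.43q = 232.41 - 4.34q → q_m = 31.4623.
Social marginal cost = private MC + MEC = 27.07 + 3.64q.
Set SMC = demand: 27.07 + 3.64q = 232.41 - 4.34q → q* = 25.7318.
The loss is the area between SMC and demand from q* to q_m; with linear curves that's a triangle of height MEC(q_m).
DWL = ½ × 5.7305 × 45.7294 = 131.0262.

DWL = 131.03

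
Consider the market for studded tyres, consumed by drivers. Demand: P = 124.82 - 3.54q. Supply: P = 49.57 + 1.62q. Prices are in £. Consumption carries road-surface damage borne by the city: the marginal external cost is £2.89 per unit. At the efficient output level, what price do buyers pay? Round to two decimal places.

P = £75.18

Social marginal benefit = demand − MEC = 121.93 - 3.54q.
Set SMB = MC: 121.93 - 3.54q = 49.57 + 1.62q → q* = 14.0233.
Consumer price on the demand curve at q*: 124.82 − 3.54×14.0233 = 75.1775.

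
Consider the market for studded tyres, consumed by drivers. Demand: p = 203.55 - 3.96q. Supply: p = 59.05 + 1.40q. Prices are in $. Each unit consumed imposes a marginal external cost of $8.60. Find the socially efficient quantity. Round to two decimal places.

q* = 25.35

Social marginal benefit = demand − MEC = 194.95 - 3.96q.
Set SMB = MC: 194.95 - 3.96q = 59.05 + 1.40q → q* = 25.3545.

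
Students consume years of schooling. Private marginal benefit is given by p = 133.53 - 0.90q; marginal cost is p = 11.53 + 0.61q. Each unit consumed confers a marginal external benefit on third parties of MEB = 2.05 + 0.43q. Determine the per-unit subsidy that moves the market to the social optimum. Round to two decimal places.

subsidy = 51.44 per unit

Social marginal benefit = demand + MEB = 135.58 - 0.47q.
Set SMB = MC: 135.58 - 0.47q = 11.53 + 0.61q → q* = 114.8611.
The Pigouvian subsidy equals MEB at q*: 2.05 + 0.43×114.8611 = 51.4403.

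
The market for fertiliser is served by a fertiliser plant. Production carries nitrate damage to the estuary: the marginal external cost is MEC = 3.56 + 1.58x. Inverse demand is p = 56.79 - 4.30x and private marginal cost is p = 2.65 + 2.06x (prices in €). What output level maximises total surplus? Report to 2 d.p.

Social marginal cost = private MC + MEC = 6.21 + 3.64x.
Set SMC = demand: 6.21 + 3.64x = 56.79 - 4.30x → x* = 6.3703.

x* = 6.37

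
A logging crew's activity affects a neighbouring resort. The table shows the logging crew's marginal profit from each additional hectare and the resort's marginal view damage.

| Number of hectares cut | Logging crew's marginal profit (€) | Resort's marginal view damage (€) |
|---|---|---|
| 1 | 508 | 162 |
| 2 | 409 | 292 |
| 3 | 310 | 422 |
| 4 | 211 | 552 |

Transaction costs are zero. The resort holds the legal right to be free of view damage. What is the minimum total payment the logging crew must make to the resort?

€454

Efficient level: marginal profit ≥ marginal view damage through level 2, so k* = 2.
With the resort holding the right, the logging crew must at least compensate total damage at k*: 162 + 292 = 454.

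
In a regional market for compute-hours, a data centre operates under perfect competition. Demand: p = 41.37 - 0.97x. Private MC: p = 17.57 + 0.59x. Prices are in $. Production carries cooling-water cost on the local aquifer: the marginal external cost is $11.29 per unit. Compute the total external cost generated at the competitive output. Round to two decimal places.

$172.24

Market equilibrium (private): 17.57 + 0.59x = 41.37 - 0.97x → x_m = 15.2564.
Total external cost = MEC × x_m = 11.29 × 15.2564 = 172.2448.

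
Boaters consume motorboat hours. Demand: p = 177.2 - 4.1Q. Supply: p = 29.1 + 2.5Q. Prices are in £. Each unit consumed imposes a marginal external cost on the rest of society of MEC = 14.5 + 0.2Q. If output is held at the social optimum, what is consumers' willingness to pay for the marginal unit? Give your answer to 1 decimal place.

Social marginal benefit = demand − MEC = 162.7 - 4.3Q.
Set SMB = MC: 162.7 - 4.3Q = 29.1 + 2.5Q → Q* = 19.6471.
Consumer price on the demand curve at Q*: 177.2 − 4.1×19.6471 = 96.6469.

P = £96.6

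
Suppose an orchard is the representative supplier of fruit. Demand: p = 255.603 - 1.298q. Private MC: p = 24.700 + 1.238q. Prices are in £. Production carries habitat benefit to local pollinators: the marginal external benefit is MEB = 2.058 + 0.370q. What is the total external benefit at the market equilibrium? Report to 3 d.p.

Market equilibrium (private): 24.700 + 1.238q = 255.603 - 1.298q → q_m = 91.0501.
Total external benefit = ∫₀^{q_m} (2.058 + 0.370q) dq = 2.058×91.0501 + ½×0.370×91.0501² = 1721.0534.

£1721.053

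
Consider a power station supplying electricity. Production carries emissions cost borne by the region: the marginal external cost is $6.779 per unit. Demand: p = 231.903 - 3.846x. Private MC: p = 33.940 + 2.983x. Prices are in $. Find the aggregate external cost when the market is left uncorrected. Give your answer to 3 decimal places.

$196.514

Market equilibrium (private): 33.940 + 2.983x = 231.903 - 3.846x → x_m = 28.9886.
Total external cost = MEC × x_m = 6.779 × 28.9886 = 196.5137.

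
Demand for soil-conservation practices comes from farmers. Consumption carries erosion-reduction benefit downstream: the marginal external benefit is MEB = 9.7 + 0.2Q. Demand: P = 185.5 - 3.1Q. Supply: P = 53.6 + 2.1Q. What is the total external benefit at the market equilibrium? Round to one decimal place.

Market equilibrium (private): 53.6 + 2.1Q = 185.5 - 3.1Q → Q_m = 25.3654.
Total external benefit = ∫₀^{Q_m} (9.7 + 0.2Q) dQ = 9.7×25.3654 + ½×0.2×25.3654² = 310.3847.

310.4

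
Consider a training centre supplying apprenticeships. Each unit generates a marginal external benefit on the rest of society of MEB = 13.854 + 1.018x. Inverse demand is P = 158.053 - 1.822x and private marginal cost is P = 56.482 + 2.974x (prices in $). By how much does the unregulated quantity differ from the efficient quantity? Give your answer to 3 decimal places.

Market equilibrium (private): 56.482 + 2.974x = 158.053 - 1.822x → x_m = 21.1783.
Social marginal cost = private MC − MEB = 42.628 + 1.956x.
Set SMC = demand: 42.628 + 1.956x = 158.053 - 1.822x → x* = 30.5519.
Gap = |21.1783 − 30.5519| = 9.3736.

9.374 units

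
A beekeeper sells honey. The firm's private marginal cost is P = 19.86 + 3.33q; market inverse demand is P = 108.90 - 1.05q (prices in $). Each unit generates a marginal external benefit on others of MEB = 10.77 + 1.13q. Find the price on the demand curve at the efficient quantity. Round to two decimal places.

Social marginal cost = private MC − MEB = 9.09 + 2.20q.
Set SMC = demand: 9.09 + 2.20q = 108.90 - 1.05q → q* = 30.7108.
Consumer price on the demand curve at q*: 108.90 − 1.05×30.7108 = 76.6537.

P = $76.65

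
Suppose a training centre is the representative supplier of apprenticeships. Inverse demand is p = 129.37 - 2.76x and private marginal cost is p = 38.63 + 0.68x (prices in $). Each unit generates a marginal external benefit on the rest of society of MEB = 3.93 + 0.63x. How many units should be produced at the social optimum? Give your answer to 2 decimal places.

Social marginal cost = private MC − MEB = 34.70 + 0.05x.
Set SMC = demand: 34.70 + 0.05x = 129.37 - 2.76x → x* = 33.6904.

x* = 33.69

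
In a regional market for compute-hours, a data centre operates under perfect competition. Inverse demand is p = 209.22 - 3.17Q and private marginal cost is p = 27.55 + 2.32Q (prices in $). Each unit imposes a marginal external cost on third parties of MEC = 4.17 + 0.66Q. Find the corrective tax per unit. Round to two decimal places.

tax = $23.22 per unit

Social marginal cost = private MC + MEC = 31.72 + 2.98Q.
Set SMC = demand: 31.72 + 2.98Q = 209.22 - 3.17Q → Q* = 28.8618.
The Pigouvian tax equals MEC at Q*: 4.17 + 0.66×28.8618 = 23.2188.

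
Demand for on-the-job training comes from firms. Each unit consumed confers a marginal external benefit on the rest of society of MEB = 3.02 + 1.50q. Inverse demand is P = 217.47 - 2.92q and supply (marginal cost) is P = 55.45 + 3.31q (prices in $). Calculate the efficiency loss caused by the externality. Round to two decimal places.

Market equilibrium (private): 55.45 + 3.31q = 217.47 - 2.92q → q_m = 26.0064.
Social marginal benefit = demand + MEB = 220.49 - 1.42q.
Set SMB = MC: 220.49 - 1.42q = 55.45 + 3.31q → q* = 34.8922.
Between q* and q_m the wedge SMB − MC runs linearly from 0 to MEB(q_m), so the loss is a triangle.
DWL = ½ × 8.8858 × 42.0296 = 186.7333.

DWL = $186.73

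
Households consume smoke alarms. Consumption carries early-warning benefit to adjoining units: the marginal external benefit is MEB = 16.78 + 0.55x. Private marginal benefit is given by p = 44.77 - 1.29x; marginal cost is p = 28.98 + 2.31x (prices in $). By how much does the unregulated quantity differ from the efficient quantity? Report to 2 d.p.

6.29 units

Market equilibrium (private): 28.98 + 2.31x = 44.77 - 1.29x → x_m = 4.3861.
Social marginal benefit = demand + MEB = 61.55 - 0.74x.
Set SMB = MC: 61.55 - 0.74x = 28.98 + 2.31x → x* = 10.6787.
Gap = |4.3861 − 10.6787| = 6.2926.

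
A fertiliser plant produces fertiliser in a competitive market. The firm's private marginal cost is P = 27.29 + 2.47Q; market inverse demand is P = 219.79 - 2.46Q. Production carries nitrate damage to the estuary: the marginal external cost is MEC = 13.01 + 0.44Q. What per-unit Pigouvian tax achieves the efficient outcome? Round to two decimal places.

Social marginal cost = private MC + MEC = 40.30 + 2.91Q.
Set SMC = demand: 40.30 + 2.91Q = 219.79 - 2.46Q → Q* = 33.4246.
The Pigouvian tax equals MEC at Q*: 13.01 + 0.44×33.4246 = 27.7168.

tax = 27.72 per unit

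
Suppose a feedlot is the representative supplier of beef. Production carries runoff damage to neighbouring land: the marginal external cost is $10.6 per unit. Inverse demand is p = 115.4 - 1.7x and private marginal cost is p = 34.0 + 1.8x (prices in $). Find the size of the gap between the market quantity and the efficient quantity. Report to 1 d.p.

Market equilibrium (private): 34.0 + 1.8x = 115.4 - 1.7x → x_m = 23.2571.
Social marginal cost = private MC + MEC = 44.6 + 1.8x.
Set SMC = demand: 44.6 + 1.8x = 115.4 - 1.7x → x* = 20.2286.
Gap = |23.2571 − 20.2286| = 3.0285.

3.0 units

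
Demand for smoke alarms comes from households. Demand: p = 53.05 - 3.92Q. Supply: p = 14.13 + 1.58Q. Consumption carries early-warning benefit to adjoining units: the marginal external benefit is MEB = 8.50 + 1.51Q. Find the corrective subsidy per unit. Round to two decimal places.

Social marginal benefit = demand + MEB = 61.55 - 2.41Q.
Set SMB = MC: 61.55 - 2.41Q = 14.13 + 1.58Q → Q* = 11.8847.
The Pigouvian subsidy equals MEB at Q*: 8.50 + 1.51×11.8847 = 26.4459.

subsidy = 26.45 per unit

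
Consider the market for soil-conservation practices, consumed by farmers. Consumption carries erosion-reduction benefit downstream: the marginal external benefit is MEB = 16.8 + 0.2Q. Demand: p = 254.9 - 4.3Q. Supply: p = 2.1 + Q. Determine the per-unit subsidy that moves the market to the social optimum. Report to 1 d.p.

Social marginal benefit = demand + MEB = 271.7 - 4.1Q.
Set SMB = MC: 271.7 - 4.1Q = 2.1 + Q → Q* = 52.8627.
The Pigouvian subsidy equals MEB at Q*: 16.8 + 0.2×52.8627 = 27.3725.

subsidy = 27.4 per unit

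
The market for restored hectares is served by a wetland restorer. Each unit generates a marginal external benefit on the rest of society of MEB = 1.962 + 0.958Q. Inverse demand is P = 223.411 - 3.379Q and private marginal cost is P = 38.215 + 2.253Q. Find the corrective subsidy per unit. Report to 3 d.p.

subsidy = 40.323 per unit

Social marginal cost = private MC − MEB = 36.253 + 1.295Q.
Set SMC = demand: 36.253 + 1.295Q = 223.411 - 3.379Q → Q* = 40.0424.
The Pigouvian subsidy equals MEB at Q*: 1.962 + 0.958×40.0424 = 40.3226.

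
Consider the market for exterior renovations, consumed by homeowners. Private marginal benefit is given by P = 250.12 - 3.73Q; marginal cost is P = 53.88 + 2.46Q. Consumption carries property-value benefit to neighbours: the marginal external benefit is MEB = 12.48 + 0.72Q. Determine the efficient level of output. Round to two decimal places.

Q* = 38.16

Social marginal benefit = demand + MEB = 262.60 - 3.01Q.
Set SMB = MC: 262.60 - 3.01Q = 53.88 + 2.46Q → Q* = 38.1572.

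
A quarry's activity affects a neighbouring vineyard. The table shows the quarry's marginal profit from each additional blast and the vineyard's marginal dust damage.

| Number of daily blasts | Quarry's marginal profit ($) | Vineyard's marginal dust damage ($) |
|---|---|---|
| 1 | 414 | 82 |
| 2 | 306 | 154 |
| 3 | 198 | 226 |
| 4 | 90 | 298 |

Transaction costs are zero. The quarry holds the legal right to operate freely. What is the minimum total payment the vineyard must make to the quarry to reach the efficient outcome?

Left alone the quarry would choose level 4 (marginal profit stays positive).
Efficient level: k* = 2 (marginal profit ≥ marginal dust damage through 2).
The vineyard must at least cover the quarry's forgone profit from cutting 4→2: 198 + 90 = 288.

$288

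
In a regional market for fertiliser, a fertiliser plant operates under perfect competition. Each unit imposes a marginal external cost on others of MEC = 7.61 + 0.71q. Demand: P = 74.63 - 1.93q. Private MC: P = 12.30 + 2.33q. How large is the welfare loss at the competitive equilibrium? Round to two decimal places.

DWL = 32.59

Market equilibrium (private): 12.30 + 2.33q = 74.63 - 1.93q → q_m = 14.6315.
Social marginal cost = private MC + MEC = 19.91 + 3.04q.
Set SMC = demand: 19.91 + 3.04q = 74.63 - 1.93q → q* = 11.0101.
The welfare-loss triangle has base |q_m − q*| and height MEC(q_m) (the vertical gap between SMC and demand is zero at q* and MEC at q_m).
DWL = ½ × 3.6214 × 17.9983 = 32.5895.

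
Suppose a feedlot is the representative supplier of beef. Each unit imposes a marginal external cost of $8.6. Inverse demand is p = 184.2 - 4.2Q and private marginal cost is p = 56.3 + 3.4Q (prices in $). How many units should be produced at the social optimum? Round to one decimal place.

Social marginal cost = private MC + MEC = 64.9 + 3.4Q.
Set SMC = demand: 64.9 + 3.4Q = 184.2 - 4.2Q → Q* = 15.6974.

Q* = 15.7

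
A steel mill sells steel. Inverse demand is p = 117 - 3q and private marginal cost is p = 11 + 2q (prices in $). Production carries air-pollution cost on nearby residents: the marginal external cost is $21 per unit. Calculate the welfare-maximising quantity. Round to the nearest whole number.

q* = 17

Social marginal cost = private MC + MEC = 32 + 2q.
Set SMC = demand: 32 + 2q = 117 - 3q → q* = 17.0000.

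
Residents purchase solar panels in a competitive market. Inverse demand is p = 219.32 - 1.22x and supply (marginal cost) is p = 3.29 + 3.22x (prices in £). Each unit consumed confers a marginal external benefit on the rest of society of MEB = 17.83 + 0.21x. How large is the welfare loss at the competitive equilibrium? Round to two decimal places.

Market equilibrium (private): 3.29 + 3.22x = 219.32 - 1.22x → x_m = 48.6554.
Social marginal benefit = demand + MEB = 237.15 - 1.01x.
Set SMB = MC: 237.15 - 1.01x = 3.29 + 3.22x → x* = 55.2861.
The loss is the area between SMB and MC from x* to x_m; with linear curves that's a triangle of height MEB(x_m).
DWL = ½ × 6.6307 × 28.0476 = 92.9876.

DWL = £92.99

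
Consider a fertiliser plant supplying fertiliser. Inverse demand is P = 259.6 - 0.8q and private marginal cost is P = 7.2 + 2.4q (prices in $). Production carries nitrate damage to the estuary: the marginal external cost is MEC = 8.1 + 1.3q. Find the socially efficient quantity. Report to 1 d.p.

q* = 54.3

Social marginal cost = private MC + MEC = 15.3 + 3.7q.
Set SMC = demand: 15.3 + 3.7q = 259.6 - 0.8q → q* = 54.2889.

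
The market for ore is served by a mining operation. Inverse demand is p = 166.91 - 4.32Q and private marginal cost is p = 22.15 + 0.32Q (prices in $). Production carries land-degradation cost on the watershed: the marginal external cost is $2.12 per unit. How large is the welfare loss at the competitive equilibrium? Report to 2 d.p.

Market equilibrium (private): 22.15 + 0.32Q = 166.91 - 4.32Q → Q_m = 31.1983.
Social marginal cost = private MC + MEC = 24.27 + 0.32Q.
Set SMC = demand: 24.27 + 0.32Q = 166.91 - 4.32Q → Q* = 30.7414.
The loss is the area between SMC and demand from Q* to Q_m; with linear curves that's a triangle of height MEC(Q_m).
DWL = ½ × 0.4569 × 2.1200 = 0.4843.

DWL = $0.48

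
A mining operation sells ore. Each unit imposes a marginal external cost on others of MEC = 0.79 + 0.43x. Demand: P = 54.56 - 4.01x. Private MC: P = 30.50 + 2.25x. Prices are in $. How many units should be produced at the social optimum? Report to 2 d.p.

Social marginal cost = private MC + MEC = 31.29 + 2.68x.
Set SMC = demand: 31.29 + 2.68x = 54.56 - 4.01x → x* = 3.4783.

x* = 3.48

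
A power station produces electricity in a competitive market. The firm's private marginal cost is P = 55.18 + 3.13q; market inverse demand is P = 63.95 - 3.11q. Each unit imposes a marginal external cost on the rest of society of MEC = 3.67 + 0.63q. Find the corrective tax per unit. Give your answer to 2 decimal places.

Social marginal cost = private MC + MEC = 58.85 + 3.76q.
Set SMC = demand: 58.85 + 3.76q = 63.95 - 3.11q → q* = 0.7424.
The Pigouvian tax equals MEC at q*: 3.67 + 0.63×0.7424 = 4.1377.

tax = 4.14 per unit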